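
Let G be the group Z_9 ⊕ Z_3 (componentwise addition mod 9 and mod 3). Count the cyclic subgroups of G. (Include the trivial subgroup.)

Each element a generates a cyclic subgroup ⟨a⟩; distinct elements may generate the same one (a cyclic group of order d has φ(d) generators).
Cyclic subgroups by order — order 1: 1; order 3: 4; order 9: 3.
Total: 8.

8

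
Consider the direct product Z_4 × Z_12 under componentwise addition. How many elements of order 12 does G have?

24

An element (a,b) has order lcm(ord(a), ord(b)); count pairs with lcm equal to 12.
Enumerating gives 24 such elements.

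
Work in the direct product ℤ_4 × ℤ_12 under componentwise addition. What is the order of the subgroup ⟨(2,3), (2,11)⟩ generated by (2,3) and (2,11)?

|⟨(2,3)⟩| = 4 and |⟨(2,11)⟩| = 12, so |H| is a multiple of lcm(4, 12) = 12 and divides |G| = 48.
Closing under the operation: H = {(0,0), (0,2), (0,4), (0,6), (0,8), (0,10), (2,1), (2,3), (2,5), (2,7), (2,9), (2,11)}, so |H| = 12.

12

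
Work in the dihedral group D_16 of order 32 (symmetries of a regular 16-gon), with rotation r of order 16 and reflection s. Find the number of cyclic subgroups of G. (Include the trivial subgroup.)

A cyclic subgroup of order d is generated by each of its φ(d) elements of order d, so the cyclic subgroups of order d number (#elements of order d)/φ(d).
Cyclic subgroups by order — order 1: 1; order 2: 17; order 4: 1; order 8: 1; order 16: 1.
Total: 21.

21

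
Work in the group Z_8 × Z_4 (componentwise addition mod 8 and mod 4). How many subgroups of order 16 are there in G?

|G| = 32 and 16 | 32, so subgroups of order 16 are possible by Lagrange.
The subgroups of order 16 are: {(0,0), (0,1), (0,2), (0,3), (2,0), (2,1), (2,2), (2,3), (4,0), (4,1), (4,2), (4,3), (6,0), (6,1), (6,2), (6,3)}; {(0,0), (0,2), (1,0), (1,2), (2,0), (2,2), (3,0), (3,2), (4,0), (4,2), (5,0), (5,2), (6,0), (6,2), (7,0), (7,2)}; {(0,0), (0,2), (1,1), (1,3), (2,0), (2,2), (3,1), (3,3), (4,0), (4,2), (5,1), (5,3), (6,0), (6,2), (7,1), (7,3)}.
So G has 3 subgroups of order 16.

3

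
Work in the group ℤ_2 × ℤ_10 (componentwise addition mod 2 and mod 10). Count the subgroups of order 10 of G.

3

|G| = 20 and 10 | 20, so subgroups of order 10 are possible by Lagrange.
The subgroups of order 10 are: {(0,0), (0,1), (0,2), (0,3), (0,4), (0,5), (0,6), (0,7), (0,8), (0,9)}; {(0,0), (0,2), (0,4), (0,6), (0,8), (1,0), (1,2), (1,4), (1,6), (1,8)}; {(0,0), (0,2), (0,4), (0,6), (0,8), (1,1), (1,3), (1,5), (1,7), (1,9)}.
So G has 3 subgroups of order 10.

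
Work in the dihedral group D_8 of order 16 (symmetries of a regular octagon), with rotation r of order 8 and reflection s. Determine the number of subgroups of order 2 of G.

9

|G| = 16 and 2 | 16, so subgroups of order 2 are possible by Lagrange.
The subgroups of order 2 are: {e, r^2s}; {e, r^3s}; {e, r^4}; {e, r^4s}; … (9 in all).
So G has 9 subgroups of order 2.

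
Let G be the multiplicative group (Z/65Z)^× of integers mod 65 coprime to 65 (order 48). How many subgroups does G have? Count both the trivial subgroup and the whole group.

30

|G| = 48, so by Lagrange every subgroup order divides 48. Divisors: 1, 2, 3, 4, 6, 8, 12, 16, 24, 48.
Subgroups by order — order 1: 1; order 2: 3; order 3: 1; order 4: 7; order 6: 3; order 8: 3; order 12: 7; order 16: 1; order 24: 3; order 48: 1.
Total: 1 + 3 + 1 + 7 + 3 + 3 + 7 + 1 + 3 + 1 = 30.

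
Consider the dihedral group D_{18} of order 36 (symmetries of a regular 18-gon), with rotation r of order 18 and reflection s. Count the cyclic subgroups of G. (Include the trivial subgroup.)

Group the elements of G by the cyclic subgroup they generate; each cyclic subgroup of order d accounts for φ(d) elements.
Cyclic subgroups by order — order 1: 1; order 2: 19; order 3: 1; order 6: 1; order 9: 1; order 18: 1.
Total: 24.

24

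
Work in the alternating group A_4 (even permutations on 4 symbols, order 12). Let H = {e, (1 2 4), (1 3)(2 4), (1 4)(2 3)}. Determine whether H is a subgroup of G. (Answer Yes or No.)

(1 2 4) ∈ H but its inverse (1 4 2) ∉ H, so H is not a subgroup.

No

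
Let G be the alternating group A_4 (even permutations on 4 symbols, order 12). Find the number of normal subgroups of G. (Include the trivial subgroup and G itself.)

3

G has 10 subgroups. Checking conjugation-invariance by order — order 1: 1/1 normal; order 2: 0/3 normal; order 3: 0/4 normal; order 4: 1/1 normal; order 12: 1/1 normal.
Total normal subgroups: 3.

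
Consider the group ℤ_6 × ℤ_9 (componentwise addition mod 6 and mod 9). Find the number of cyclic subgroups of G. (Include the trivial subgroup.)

16

Each element a generates a cyclic subgroup ⟨a⟩; distinct elements may generate the same one (a cyclic group of order d has φ(d) generators).
Cyclic subgroups by order — order 1: 1; order 2: 1; order 3: 4; order 6: 4; order 9: 3; order 18: 3.
Total: 16.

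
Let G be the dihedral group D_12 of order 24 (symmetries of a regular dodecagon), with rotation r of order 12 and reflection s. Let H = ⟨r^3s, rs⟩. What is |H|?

12

|⟨r^3s⟩| = 2 and |⟨rs⟩| = 2, so |H| is a multiple of lcm(2, 2) = 2 and divides |G| = 24.
Closing under the operation: H = {e, r^2, r^4, r^6, r^8, r^10, rs, r^3s, r^5s, r^7s, r^9s, r^11s}, so |H| = 12.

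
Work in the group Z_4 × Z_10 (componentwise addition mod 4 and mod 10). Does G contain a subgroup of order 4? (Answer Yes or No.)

Yes

4 | 40. A subgroup of order 4 is {(0,0), (0,5), (2,0), (2,5)}.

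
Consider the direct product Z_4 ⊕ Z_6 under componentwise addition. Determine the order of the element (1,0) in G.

4

The order of (1,0) in Z_4 × Z_6 is lcm(ord(1) in Z_4, ord(0) in Z_6).
ord(1) = 4 and ord(0) = 1, so |⟨(1,0)⟩| = lcm(4, 1) = 4.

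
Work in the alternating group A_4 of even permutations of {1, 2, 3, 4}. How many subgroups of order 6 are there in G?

|G| = 12 and 6 | 12, so subgroups of order 6 are possible by Lagrange.
Checking all subgroups of G, none has order 6.
So G has 0 subgroups of order 6.

0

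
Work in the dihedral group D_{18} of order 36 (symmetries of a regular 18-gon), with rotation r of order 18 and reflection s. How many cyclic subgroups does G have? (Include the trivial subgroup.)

24

Each element a generates a cyclic subgroup ⟨a⟩; distinct elements may generate the same one (a cyclic group of order d has φ(d) generators).
Cyclic subgroups by order — order 1: 1; order 2: 19; order 3: 1; order 6: 1; order 9: 1; order 18: 1.
Total: 24.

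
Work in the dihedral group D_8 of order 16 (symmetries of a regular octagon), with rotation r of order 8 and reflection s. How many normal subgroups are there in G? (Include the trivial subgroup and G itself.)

7

G has 19 subgroups. Checking conjugation-invariance by order — order 1: 1/1 normal; order 2: 1/9 normal; order 4: 1/5 normal; order 8: 3/3 normal; order 16: 1/1 normal.
Total normal subgroups: 7.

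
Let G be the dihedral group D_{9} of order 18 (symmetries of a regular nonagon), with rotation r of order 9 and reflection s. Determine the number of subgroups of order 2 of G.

9

|G| = 18 and 2 | 18, so subgroups of order 2 are possible by Lagrange.
The subgroups of order 2 are: {e, r^2s}; {e, r^3s}; {e, r^4s}; {e, r^5s}; … (9 in all).
So G has 9 subgroups of order 2.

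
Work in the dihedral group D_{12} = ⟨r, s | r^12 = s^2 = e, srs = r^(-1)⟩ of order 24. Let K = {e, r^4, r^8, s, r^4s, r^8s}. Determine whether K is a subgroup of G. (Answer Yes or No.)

Yes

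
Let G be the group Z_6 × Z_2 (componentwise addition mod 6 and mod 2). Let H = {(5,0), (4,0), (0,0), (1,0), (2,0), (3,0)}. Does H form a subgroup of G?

|H| = 6 divides |G| = 12, consistent with Lagrange.
H contains the identity, every element's inverse is in H, and H is closed under +: it is a subgroup.
In fact H = ⟨(5,0)⟩.

Yes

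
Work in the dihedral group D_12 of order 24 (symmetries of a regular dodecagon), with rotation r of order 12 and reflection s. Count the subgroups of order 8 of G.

|G| = 24 and 8 | 24, so subgroups of order 8 are possible by Lagrange.
The subgroups of order 8 are: {e, r^3, r^6, r^9, rs, r^4s, r^7s, r^10s}; {e, r^3, r^6, r^9, r^2s, r^5s, r^8s, r^11s}; {e, r^3, r^6, r^9, s, r^3s, r^6s, r^9s}.
So G has 3 subgroups of order 8.

3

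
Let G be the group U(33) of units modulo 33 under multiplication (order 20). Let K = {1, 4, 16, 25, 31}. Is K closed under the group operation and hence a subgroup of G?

Yes

|K| = 5 divides |G| = 20, consistent with Lagrange.
K contains the identity, every element's inverse is in K, and K is closed under ·: it is a subgroup.
In fact K = ⟨16⟩.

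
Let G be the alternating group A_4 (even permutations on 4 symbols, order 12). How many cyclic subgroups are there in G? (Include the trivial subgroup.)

8

Group the elements of G by the cyclic subgroup they generate; each cyclic subgroup of order d accounts for φ(d) elements.
Cyclic subgroups by order — order 1: 1; order 2: 3; order 3: 4.
Total: 8.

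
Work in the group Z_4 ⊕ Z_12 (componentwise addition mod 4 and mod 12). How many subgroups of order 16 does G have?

1

|G| = 48 and 16 | 48, so subgroups of order 16 are possible by Lagrange.
The subgroups of order 16 are: {(0,0), (0,3), (0,6), (0,9), (1,0), (1,3), (1,6), (1,9), (2,0), (2,3), (2,6), (2,9), (3,0), (3,3), (3,6), (3,9)}.
So G has 1 subgroup of order 16.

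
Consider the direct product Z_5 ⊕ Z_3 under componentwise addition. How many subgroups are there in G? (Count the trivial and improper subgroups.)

4

|G| = 15, so by Lagrange every subgroup order divides 15. Divisors: 1, 3, 5, 15.
Subgroups by order — order 1: 1; order 3: 1; order 5: 1; order 15: 1.
Total: 1 + 1 + 1 + 1 = 4.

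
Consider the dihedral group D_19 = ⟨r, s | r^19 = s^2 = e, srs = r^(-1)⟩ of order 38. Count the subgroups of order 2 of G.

19

|G| = 38 and 2 | 38, so subgroups of order 2 are possible by Lagrange.
The subgroups of order 2 are: {e, r^10s}; {e, r^11s}; {e, r^12s}; {e, r^13s}; … (19 in all).
So G has 19 subgroups of order 2.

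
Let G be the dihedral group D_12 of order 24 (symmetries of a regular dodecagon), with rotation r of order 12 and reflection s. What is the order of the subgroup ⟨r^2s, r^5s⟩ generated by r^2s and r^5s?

|⟨r^2s⟩| = 2 and |⟨r^5s⟩| = 2, so |H| is a multiple of lcm(2, 2) = 2 and divides |G| = 24.
Closing under the operation: H = {e, r^3, r^6, r^9, r^2s, r^5s, r^8s, r^11s}, so |H| = 8.

8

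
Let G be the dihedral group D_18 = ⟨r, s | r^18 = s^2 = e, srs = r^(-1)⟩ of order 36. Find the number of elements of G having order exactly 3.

The elements of order 3 are: r^6, r^12.
That's 2.

2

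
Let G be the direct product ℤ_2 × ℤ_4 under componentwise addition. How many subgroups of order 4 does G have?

|G| = 8 and 4 | 8, so subgroups of order 4 are possible by Lagrange.
The subgroups of order 4 are: {(0,0), (0,1), (0,2), (0,3)}; {(0,0), (0,2), (1,0), (1,2)}; {(0,0), (0,2), (1,1), (1,3)}.
So G has 3 subgroups of order 4.

3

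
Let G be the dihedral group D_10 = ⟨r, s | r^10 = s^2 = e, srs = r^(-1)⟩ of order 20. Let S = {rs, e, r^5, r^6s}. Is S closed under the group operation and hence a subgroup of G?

|S| = 4 divides |G| = 20, consistent with Lagrange.
S contains the identity, every element's inverse is in S, and S is closed under ·: it is a subgroup.

Yes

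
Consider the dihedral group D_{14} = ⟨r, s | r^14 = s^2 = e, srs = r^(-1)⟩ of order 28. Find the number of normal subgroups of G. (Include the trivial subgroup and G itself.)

G has 28 subgroups. Checking conjugation-invariance by order — order 1: 1/1 normal; order 2: 1/15 normal; order 4: 0/7 normal; order 7: 1/1 normal; order 14: 3/3 normal; order 28: 1/1 normal.
Total normal subgroups: 7.

7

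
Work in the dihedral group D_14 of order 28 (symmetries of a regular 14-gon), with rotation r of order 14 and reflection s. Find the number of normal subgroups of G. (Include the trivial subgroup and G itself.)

G has 28 subgroups. Checking conjugation-invariance by order — order 1: 1/1 normal; order 2: 1/15 normal; order 4: 0/7 normal; order 7: 1/1 normal; order 14: 3/3 normal; order 28: 1/1 normal.
Total normal subgroups: 7.

7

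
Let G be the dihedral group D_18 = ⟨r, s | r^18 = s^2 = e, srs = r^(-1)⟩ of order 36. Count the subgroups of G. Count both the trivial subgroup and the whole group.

45

|G| = 36, so by Lagrange every subgroup order divides 36. Divisors: 1, 2, 3, 4, 6, 9, 12, 18, 36.
Subgroups by order — order 1: 1; order 2: 19; order 3: 1; order 4: 9; order 6: 7; order 9: 1; order 12: 3; order 18: 3; order 36: 1.
Total: 1 + 19 + 1 + 9 + 7 + 1 + 3 + 3 + 1 = 45.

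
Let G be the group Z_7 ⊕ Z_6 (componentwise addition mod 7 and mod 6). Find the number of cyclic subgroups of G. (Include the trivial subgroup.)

Each element a generates a cyclic subgroup ⟨a⟩; distinct elements may generate the same one (a cyclic group of order d has φ(d) generators).
Cyclic subgroups by order — order 1: 1; order 2: 1; order 3: 1; order 6: 1; order 7: 1; order 14: 1; order 21: 1; order 42: 1.
Total: 8.

8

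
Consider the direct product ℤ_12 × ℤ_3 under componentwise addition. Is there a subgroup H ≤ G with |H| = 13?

13 does not divide |G| = 36, so by Lagrange no subgroup of order 13 exists.

No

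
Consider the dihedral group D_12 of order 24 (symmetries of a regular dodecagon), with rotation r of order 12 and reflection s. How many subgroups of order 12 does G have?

|G| = 24 and 12 | 24, so subgroups of order 12 are possible by Lagrange.
The subgroups of order 12 are: {e, r, r^2, r^3, r^4, r^5, r^6, r^7, r^8, r^9, r^10, r^11}; {e, r^2, r^4, r^6, r^8, r^10, s, r^2s, r^4s, r^6s, r^8s, r^10s}; {e, r^2, r^4, r^6, r^8, r^10, rs, r^3s, r^5s, r^7s, r^9s, r^11s}.
So G has 3 subgroups of order 12.

3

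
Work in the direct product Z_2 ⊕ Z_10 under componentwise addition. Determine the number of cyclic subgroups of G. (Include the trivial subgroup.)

A cyclic subgroup of order d is generated by each of its φ(d) elements of order d, so the cyclic subgroups of order d number (#elements of order d)/φ(d).
Cyclic subgroups by order — order 1: 1; order 2: 3; order 5: 1; order 10: 3.
Total: 8.

8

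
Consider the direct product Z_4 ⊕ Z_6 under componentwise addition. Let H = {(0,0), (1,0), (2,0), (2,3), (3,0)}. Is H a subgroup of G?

No

|H| = 5 does not divide |G| = 24, so by Lagrange H is not a subgroup.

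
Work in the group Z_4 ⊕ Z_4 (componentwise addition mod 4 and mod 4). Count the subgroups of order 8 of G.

3

|G| = 16 and 8 | 16, so subgroups of order 8 are possible by Lagrange.
The subgroups of order 8 are: {(0,0), (0,1), (0,2), (0,3), (2,0), (2,1), (2,2), (2,3)}; {(0,0), (0,2), (1,0), (1,2), (2,0), (2,2), (3,0), (3,2)}; {(0,0), (0,2), (1,1), (1,3), (2,0), (2,2), (3,1), (3,3)}.
So G has 3 subgroups of order 8.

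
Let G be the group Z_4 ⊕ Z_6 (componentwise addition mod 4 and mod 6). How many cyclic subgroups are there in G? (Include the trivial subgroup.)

12

A cyclic subgroup of order d is generated by each of its φ(d) elements of order d, so the cyclic subgroups of order d number (#elements of order d)/φ(d).
Cyclic subgroups by order — order 1: 1; order 2: 3; order 3: 1; order 4: 2; order 6: 3; order 12: 2.
Total: 12.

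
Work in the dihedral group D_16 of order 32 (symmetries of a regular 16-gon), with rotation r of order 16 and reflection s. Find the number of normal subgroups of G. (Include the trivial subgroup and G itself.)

G has 36 subgroups. Checking conjugation-invariance by order — order 1: 1/1 normal; order 2: 1/17 normal; order 4: 1/9 normal; order 8: 1/5 normal; order 16: 3/3 normal; order 32: 1/1 normal.
Total normal subgroups: 8.

8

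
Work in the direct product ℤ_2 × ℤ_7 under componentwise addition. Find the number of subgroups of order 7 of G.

|G| = 14 and 7 | 14, so subgroups of order 7 are possible by Lagrange.
The subgroups of order 7 are: {(0,0), (0,1), (0,2), (0,3), (0,4), (0,5), (0,6)}.
So G has 1 subgroup of order 7.

1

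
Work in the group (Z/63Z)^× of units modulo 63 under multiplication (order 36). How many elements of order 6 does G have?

Enumerating element orders in G gives 24 elements of order 6.

24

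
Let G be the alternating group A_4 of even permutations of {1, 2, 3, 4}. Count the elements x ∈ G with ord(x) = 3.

8

The elements of order 3 are: (2 3 4), (2 4 3), (1 2 3), (1 2 4), (1 3 2), (1 3 4), (1 4 2), (1 4 3).
That's 8.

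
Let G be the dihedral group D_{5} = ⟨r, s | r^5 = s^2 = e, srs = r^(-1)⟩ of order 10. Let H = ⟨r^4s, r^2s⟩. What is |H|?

10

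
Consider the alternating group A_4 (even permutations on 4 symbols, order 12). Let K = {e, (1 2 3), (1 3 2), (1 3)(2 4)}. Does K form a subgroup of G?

No

Closure fails: (1 3 2) ∘ (1 3)(2 4) = (1 2 4) ∉ K. So K is not a subgroup.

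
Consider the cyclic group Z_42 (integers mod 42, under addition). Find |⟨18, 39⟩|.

14

|⟨18⟩| = 7 and |⟨39⟩| = 14, so |H| is a multiple of lcm(7, 14) = 14 and divides |G| = 42.
Closing under the operation: H = {0, 3, 6, 9, 12, 15, 18, 21, 24, 27, 30, 33, 36, 39}, so |H| = 14.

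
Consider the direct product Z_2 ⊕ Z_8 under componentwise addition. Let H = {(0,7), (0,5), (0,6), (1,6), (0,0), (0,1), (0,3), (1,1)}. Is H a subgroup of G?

No

(1,6) ∈ H but its inverse (1,2) ∉ H, so H is not a subgroup.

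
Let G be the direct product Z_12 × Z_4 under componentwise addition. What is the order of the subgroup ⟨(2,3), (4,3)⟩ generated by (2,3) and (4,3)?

24

|⟨(2,3)⟩| = 12 and |⟨(4,3)⟩| = 12, so |H| is a multiple of lcm(12, 12) = 12 and divides |G| = 48.
Closing under the operation: H = {(0,0), (0,1), (0,2), (0,3), (2,0), (2,1), (2,2), (2,3), (4,0), (4,1), (4,2), (4,3), (6,0), (6,1), (6,2), (6,3), (8,0), (8,1), (8,2), (8,3), (10,0), (10,1), (10,2), (10,3)}, so |H| = 24.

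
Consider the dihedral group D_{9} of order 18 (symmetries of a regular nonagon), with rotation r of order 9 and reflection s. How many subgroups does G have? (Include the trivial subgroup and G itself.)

|G| = 18, so by Lagrange every subgroup order divides 18. Divisors: 1, 2, 3, 6, 9, 18.
Subgroups by order — order 1: 1; order 2: 9; order 3: 1; order 6: 3; order 9: 1; order 18: 1.
Total: 1 + 9 + 1 + 3 + 1 + 1 = 16.

16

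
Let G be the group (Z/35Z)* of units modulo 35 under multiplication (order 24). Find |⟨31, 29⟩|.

|⟨31⟩| = 6 and |⟨29⟩| = 2, so |H| is a multiple of lcm(6, 2) = 6 and divides |G| = 24.
Closing under the operation: H = {1, 4, 6, 9, 11, 16, 19, 24, 26, 29, 31, 34}, so |H| = 12.

12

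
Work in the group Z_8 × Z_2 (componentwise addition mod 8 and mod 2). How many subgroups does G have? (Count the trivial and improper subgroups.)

11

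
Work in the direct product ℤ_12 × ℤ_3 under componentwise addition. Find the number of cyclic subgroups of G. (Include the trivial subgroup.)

Group the elements of G by the cyclic subgroup they generate; each cyclic subgroup of order d accounts for φ(d) elements.
Cyclic subgroups by order — order 1: 1; order 2: 1; order 3: 4; order 4: 1; order 6: 4; order 12: 4.
Total: 15.

15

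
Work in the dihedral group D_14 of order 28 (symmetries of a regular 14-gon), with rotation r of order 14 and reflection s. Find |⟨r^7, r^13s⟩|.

4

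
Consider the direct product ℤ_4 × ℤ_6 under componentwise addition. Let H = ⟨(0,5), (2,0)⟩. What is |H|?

12

|⟨(0,5)⟩| = 6 and |⟨(2,0)⟩| = 2, so |H| is a multiple of lcm(6, 2) = 6 and divides |G| = 24.
Closing under the operation: H = {(0,0), (0,1), (0,2), (0,3), (0,4), (0,5), (2,0), (2,1), (2,2), (2,3), (2,4), (2,5)}, so |H| = 12.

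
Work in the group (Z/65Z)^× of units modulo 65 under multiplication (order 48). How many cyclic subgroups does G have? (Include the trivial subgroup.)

Each element a generates a cyclic subgroup ⟨a⟩; distinct elements may generate the same one (a cyclic group of order d has φ(d) generators).
Cyclic subgroups by order — order 1: 1; order 2: 3; order 3: 1; order 4: 6; order 6: 3; order 12: 6.
Total: 20.

20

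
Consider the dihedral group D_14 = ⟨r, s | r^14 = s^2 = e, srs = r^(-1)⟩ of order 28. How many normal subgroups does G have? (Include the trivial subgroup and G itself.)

7

G has 28 subgroups. Checking conjugation-invariance by order — order 1: 1/1 normal; order 2: 1/15 normal; order 4: 0/7 normal; order 7: 1/1 normal; order 14: 3/3 normal; order 28: 1/1 normal.
Total normal subgroups: 7.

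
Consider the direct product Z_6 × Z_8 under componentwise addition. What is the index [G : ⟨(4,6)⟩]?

4

|⟨(4,6)⟩| = 12 and |G| = 48.
By Lagrange, [G : H] = |G|/|H| = 48/12 = 4.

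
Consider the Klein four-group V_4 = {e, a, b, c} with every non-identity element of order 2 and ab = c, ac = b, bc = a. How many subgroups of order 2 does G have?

3

|G| = 4 and 2 | 4, so subgroups of order 2 are possible by Lagrange.
The subgroups of order 2 are: {e, a}; {e, b}; {e, c}.
So G has 3 subgroups of order 2.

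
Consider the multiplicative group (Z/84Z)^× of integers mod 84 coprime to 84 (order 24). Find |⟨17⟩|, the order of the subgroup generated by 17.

Compute successive powers of 17 mod 84: 17, 37, 41, 25, 5, 1; 17^6 ≡ 1 (mod 84).
So |⟨17⟩| = 6.

6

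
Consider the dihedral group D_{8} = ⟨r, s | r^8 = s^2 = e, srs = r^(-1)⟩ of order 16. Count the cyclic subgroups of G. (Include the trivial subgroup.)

12

A cyclic subgroup of order d is generated by each of its φ(d) elements of order d, so the cyclic subgroups of order d number (#elements of order d)/φ(d).
Cyclic subgroups by order — order 1: 1; order 2: 9; order 4: 1; order 8: 1.
Total: 12.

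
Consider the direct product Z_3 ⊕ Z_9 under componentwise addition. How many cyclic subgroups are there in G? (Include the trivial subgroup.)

8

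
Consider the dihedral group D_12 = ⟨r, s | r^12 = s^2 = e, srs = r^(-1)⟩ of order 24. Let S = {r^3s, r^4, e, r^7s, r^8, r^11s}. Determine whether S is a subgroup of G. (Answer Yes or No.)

Yes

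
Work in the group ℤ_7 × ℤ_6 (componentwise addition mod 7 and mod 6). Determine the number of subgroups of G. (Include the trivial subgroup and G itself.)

|G| = 42, so by Lagrange every subgroup order divides 42. Divisors: 1, 2, 3, 6, 7, 14, 21, 42.
Subgroups by order — order 1: 1; order 2: 1; order 3: 1; order 6: 1; order 7: 1; order 14: 1; order 21: 1; order 42: 1.
Total: 1 + 1 + 1 + 1 + 1 + 1 + 1 + 1 = 8.

8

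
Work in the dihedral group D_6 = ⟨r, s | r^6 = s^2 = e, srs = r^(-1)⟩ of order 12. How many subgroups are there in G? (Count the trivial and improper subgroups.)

|G| = 12, so by Lagrange every subgroup order divides 12. Divisors: 1, 2, 3, 4, 6, 12.
Subgroups by order — order 1: 1; order 2: 7; order 3: 1; order 4: 3; order 6: 3; order 12: 1.
Total: 1 + 7 + 1 + 3 + 3 + 1 = 16.

16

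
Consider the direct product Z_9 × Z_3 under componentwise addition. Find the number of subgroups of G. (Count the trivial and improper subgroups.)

10

|G| = 27, so by Lagrange every subgroup order divides 27. Divisors: 1, 3, 9, 27.
Subgroups by order — order 1: 1; order 3: 4; order 9: 4; order 27: 1.
Total: 1 + 4 + 4 + 1 = 10.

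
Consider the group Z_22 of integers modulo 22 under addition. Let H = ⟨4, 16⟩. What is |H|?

11

|⟨4⟩| = 11 and |⟨16⟩| = 11, so |H| is a multiple of lcm(11, 11) = 11 and divides |G| = 22.
Closing under the operation: H = {0, 2, 4, 6, 8, 10, 12, 14, 16, 18, 20}, so |H| = 11.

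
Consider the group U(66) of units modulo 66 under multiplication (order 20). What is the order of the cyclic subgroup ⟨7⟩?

10

Compute successive powers of 7 mod 66: 7, 49, 13, 25, 43, 37, 61, 31, …; 7^10 ≡ 1 (mod 66).
So |⟨7⟩| = 10.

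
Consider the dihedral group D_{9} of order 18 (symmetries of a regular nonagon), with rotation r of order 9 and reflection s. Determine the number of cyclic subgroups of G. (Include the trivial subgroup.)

Each element a generates a cyclic subgroup ⟨a⟩; distinct elements may generate the same one (a cyclic group of order d has φ(d) generators).
Cyclic subgroups by order — order 1: 1; order 2: 9; order 3: 1; order 9: 1.
Total: 12.

12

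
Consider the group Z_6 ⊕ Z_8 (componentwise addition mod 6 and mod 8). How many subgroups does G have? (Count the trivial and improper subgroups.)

|G| = 48, so by Lagrange every subgroup order divides 48. Divisors: 1, 2, 3, 4, 6, 8, 12, 16, 24, 48.
Subgroups by order — order 1: 1; order 2: 3; order 3: 1; order 4: 3; order 6: 3; order 8: 3; order 12: 3; order 16: 1; order 24: 3; order 48: 1.
Total: 1 + 3 + 1 + 3 + 3 + 3 + 3 + 1 + 3 + 1 = 22.

22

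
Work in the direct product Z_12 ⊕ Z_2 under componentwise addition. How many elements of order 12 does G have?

An element (a,b) has order lcm(ord(a), ord(b)); count pairs with lcm equal to 12.
Enumerating gives 8 such elements.

8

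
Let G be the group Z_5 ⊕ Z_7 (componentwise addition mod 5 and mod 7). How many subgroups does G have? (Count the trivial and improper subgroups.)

4

|G| = 35, so by Lagrange every subgroup order divides 35. Divisors: 1, 5, 7, 35.
Subgroups by order — order 1: 1; order 5: 1; order 7: 1; order 35: 1.
Total: 1 + 1 + 1 + 1 = 4.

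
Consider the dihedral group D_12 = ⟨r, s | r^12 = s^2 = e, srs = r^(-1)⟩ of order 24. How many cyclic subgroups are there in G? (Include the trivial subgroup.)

Each element a generates a cyclic subgroup ⟨a⟩; distinct elements may generate the same one (a cyclic group of order d has φ(d) generators).
Cyclic subgroups by order — order 1: 1; order 2: 13; order 3: 1; order 4: 1; order 6: 1; order 12: 1.
Total: 18.

18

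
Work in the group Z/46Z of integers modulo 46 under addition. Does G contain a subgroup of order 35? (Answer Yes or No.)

35 does not divide |G| = 46, so by Lagrange no subgroup of order 35 exists.

No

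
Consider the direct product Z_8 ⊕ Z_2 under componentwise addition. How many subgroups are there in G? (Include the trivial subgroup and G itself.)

11

|G| = 16, so by Lagrange every subgroup order divides 16. Divisors: 1, 2, 4, 8, 16.
Subgroups by order — order 1: 1; order 2: 3; order 4: 3; order 8: 3; order 16: 1.
Total: 1 + 3 + 3 + 3 + 1 = 11.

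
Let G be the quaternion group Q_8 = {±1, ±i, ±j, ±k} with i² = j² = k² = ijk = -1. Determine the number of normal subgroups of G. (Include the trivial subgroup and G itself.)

G has 6 subgroups. Checking conjugation-invariance by order — order 1: 1/1 normal; order 2: 1/1 normal; order 4: 3/3 normal; order 8: 1/1 normal.
Total normal subgroups: 6.

6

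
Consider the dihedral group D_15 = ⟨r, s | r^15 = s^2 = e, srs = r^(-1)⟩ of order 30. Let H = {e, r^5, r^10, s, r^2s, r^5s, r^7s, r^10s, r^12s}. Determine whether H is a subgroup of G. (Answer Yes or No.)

No

|H| = 9 does not divide |G| = 30, so by Lagrange H is not a subgroup.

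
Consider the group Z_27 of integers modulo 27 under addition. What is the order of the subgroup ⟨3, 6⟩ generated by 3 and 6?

9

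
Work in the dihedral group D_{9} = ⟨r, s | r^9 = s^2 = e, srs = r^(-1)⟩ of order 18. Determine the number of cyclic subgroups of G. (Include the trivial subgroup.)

12

Group the elements of G by the cyclic subgroup they generate; each cyclic subgroup of order d accounts for φ(d) elements.
Cyclic subgroups by order — order 1: 1; order 2: 9; order 3: 1; order 9: 1.
Total: 12.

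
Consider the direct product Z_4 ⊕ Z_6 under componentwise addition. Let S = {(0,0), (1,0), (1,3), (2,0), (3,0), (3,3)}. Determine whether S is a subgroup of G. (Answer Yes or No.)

Closure fails: (3,0) + (3,3) = (2,3) ∉ S. So S is not a subgroup.

No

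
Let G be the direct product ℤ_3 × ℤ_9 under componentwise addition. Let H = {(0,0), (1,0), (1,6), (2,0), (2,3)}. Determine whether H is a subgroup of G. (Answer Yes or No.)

No

|H| = 5 does not divide |G| = 27, so by Lagrange H is not a subgroup.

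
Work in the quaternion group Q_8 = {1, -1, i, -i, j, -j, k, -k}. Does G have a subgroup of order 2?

Yes

2 | 8. A subgroup of order 2 is {1, -1}.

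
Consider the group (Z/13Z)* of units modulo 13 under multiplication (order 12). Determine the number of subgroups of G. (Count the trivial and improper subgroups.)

6

|G| = 12, so by Lagrange every subgroup order divides 12. Divisors: 1, 2, 3, 4, 6, 12.
Subgroups by order — order 1: 1; order 2: 1; order 3: 1; order 4: 1; order 6: 1; order 12: 1.
Total: 1 + 1 + 1 + 1 + 1 + 1 = 6.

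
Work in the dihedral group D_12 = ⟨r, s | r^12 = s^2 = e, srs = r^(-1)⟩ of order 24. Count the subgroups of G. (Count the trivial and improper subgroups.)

34

|G| = 24, so by Lagrange every subgroup order divides 24. Divisors: 1, 2, 3, 4, 6, 8, 12, 24.
Subgroups by order — order 1: 1; order 2: 13; order 3: 1; order 4: 7; order 6: 5; order 8: 3; order 12: 3; order 24: 1.
Total: 1 + 13 + 1 + 7 + 5 + 3 + 3 + 1 = 34.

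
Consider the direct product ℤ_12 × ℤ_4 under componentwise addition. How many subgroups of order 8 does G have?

|G| = 48 and 8 | 48, so subgroups of order 8 are possible by Lagrange.
The subgroups of order 8 are: {(0,0), (0,1), (0,2), (0,3), (6,0), (6,1), (6,2), (6,3)}; {(0,0), (0,2), (3,0), (3,2), (6,0), (6,2), (9,0), (9,2)}; {(0,0), (0,2), (3,1), (3,3), (6,0), (6,2), (9,1), (9,3)}.
So G has 3 subgroups of order 8.

3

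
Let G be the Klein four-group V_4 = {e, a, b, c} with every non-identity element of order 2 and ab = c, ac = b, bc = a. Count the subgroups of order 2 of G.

|G| = 4 and 2 | 4, so subgroups of order 2 are possible by Lagrange.
The subgroups of order 2 are: {e, a}; {e, b}; {e, c}.
So G has 3 subgroups of order 2.

3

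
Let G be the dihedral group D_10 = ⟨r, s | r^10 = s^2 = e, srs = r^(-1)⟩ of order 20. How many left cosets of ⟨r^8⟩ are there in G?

|⟨r^8⟩| = 5 and |G| = 20.
By Lagrange, [G : H] = |G|/|H| = 20/5 = 4.

4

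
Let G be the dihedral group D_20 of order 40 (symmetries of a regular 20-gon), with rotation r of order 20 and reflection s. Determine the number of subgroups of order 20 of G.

|G| = 40 and 20 | 40, so subgroups of order 20 are possible by Lagrange.
The subgroups of order 20 are: {e, r, r^2, r^3, r^4, r^5, r^6, r^7, r^8, r^9, r^10, r^11, r^12, r^13, r^14, r^15, r^16, r^17, r^18, r^19}; {e, r^2, r^4, r^6, r^8, r^10, r^12, r^14, r^16, r^18, s, r^2s, r^4s, r^6s, r^8s, r^10s, r^12s, r^14s, r^16s, r^18s}; {e, r^2, r^4, r^6, r^8, r^10, r^12, r^14, r^16, r^18, rs, r^3s, r^5s, r^7s, r^9s, r^11s, r^13s, r^15s, r^17s, r^19s}.
So G has 3 subgroups of order 20.

3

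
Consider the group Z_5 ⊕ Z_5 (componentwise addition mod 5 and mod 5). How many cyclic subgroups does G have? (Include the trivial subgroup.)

7

Each element a generates a cyclic subgroup ⟨a⟩; distinct elements may generate the same one (a cyclic group of order d has φ(d) generators).
Cyclic subgroups by order — order 1: 1; order 5: 6.
Total: 7.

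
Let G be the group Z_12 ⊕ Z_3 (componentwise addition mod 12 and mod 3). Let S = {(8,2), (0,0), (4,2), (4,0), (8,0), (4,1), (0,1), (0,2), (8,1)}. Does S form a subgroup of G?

|S| = 9 divides |G| = 36, consistent with Lagrange.
S contains the identity, every element's inverse is in S, and S is closed under +: it is a subgroup.

Yes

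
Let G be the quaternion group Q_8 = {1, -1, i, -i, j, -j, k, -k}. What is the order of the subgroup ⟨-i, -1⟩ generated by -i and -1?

|⟨-i⟩| = 4 and |⟨-1⟩| = 2, so |H| is a multiple of lcm(4, 2) = 4 and divides |G| = 8.
Closing under the operation: H = {1, -1, i, -i}, so |H| = 4.

4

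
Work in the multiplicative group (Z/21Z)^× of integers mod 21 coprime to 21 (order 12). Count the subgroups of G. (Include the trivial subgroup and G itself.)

10

|G| = 12, so by Lagrange every subgroup order divides 12. Divisors: 1, 2, 3, 4, 6, 12.
Subgroups by order — order 1: 1; order 2: 3; order 3: 1; order 4: 1; order 6: 3; order 12: 1.
Total: 1 + 3 + 1 + 1 + 3 + 1 = 10.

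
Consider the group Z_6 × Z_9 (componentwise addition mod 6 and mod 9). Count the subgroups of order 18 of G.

|G| = 54 and 18 | 54, so subgroups of order 18 are possible by Lagrange.
The subgroups of order 18 are: {(0,0), (0,1), (0,2), (0,3), (0,4), (0,5), (0,6), (0,7), (0,8), (3,0), (3,1), (3,2), (3,3), (3,4), (3,5), (3,6), (3,7), (3,8)}; {(0,0), (0,3), (0,6), (1,0), (1,3), (1,6), (2,0), (2,3), (2,6), (3,0), (3,3), (3,6), (4,0), (4,3), (4,6), (5,0), (5,3), (5,6)}; {(0,0), (0,3), (0,6), (1,1), (1,4), (1,7), (2,2), (2,5), (2,8), (3,0), (3,3), (3,6), (4,1), (4,4), (4,7), (5,2), (5,5), (5,8)}; {(0,0), (0,3), (0,6), (1,2), (1,5), (1,8), (2,1), (2,4), (2,7), (3,0), (3,3), (3,6), (4,2), (4,5), (4,8), (5,1), (5,4), (5,7)}.
So G has 4 subgroups of order 18.

4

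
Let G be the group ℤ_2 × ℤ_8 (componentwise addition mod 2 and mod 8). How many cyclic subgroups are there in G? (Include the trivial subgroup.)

8

Group the elements of G by the cyclic subgroup they generate; each cyclic subgroup of order d accounts for φ(d) elements.
Cyclic subgroups by order — order 1: 1; order 2: 3; order 4: 2; order 8: 2.
Total: 8.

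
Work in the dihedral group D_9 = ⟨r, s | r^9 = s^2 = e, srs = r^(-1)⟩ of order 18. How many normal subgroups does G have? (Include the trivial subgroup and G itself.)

4

G has 16 subgroups. Checking conjugation-invariance by order — order 1: 1/1 normal; order 2: 0/9 normal; order 3: 1/1 normal; order 6: 0/3 normal; order 9: 1/1 normal; order 18: 1/1 normal.
Total normal subgroups: 4.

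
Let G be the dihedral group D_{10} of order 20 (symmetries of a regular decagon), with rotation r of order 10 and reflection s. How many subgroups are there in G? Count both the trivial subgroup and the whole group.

22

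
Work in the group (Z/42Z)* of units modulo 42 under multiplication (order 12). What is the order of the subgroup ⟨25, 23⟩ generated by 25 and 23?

|⟨25⟩| = 3 and |⟨23⟩| = 6, so |H| is a multiple of lcm(3, 6) = 6 and divides |G| = 12.
Closing under the operation: H = {1, 11, 23, 25, 29, 37}, so |H| = 6.

6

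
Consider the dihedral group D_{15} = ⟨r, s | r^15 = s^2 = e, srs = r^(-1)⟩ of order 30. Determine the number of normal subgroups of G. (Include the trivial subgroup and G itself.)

G has 28 subgroups. Checking conjugation-invariance by order — order 1: 1/1 normal; order 2: 0/15 normal; order 3: 1/1 normal; order 5: 1/1 normal; order 6: 0/5 normal; order 10: 0/3 normal; order 15: 1/1 normal; order 30: 1/1 normal.
Total normal subgroups: 5.

5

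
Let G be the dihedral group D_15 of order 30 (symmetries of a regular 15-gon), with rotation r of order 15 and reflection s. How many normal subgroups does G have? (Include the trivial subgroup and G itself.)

G has 28 subgroups. Checking conjugation-invariance by order — order 1: 1/1 normal; order 2: 0/15 normal; order 3: 1/1 normal; order 5: 1/1 normal; order 6: 0/5 normal; order 10: 0/3 normal; order 15: 1/1 normal; order 30: 1/1 normal.
Total normal subgroups: 5.

5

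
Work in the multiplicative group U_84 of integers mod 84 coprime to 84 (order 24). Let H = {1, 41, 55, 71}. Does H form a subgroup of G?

Yes

|H| = 4 divides |G| = 24, consistent with Lagrange.
H contains the identity, every element's inverse is in H, and H is closed under ·: it is a subgroup.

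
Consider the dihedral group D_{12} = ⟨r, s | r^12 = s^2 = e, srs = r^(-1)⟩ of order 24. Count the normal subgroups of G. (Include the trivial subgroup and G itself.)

9

G has 34 subgroups. Checking conjugation-invariance by order — order 1: 1/1 normal; order 2: 1/13 normal; order 3: 1/1 normal; order 4: 1/7 normal; order 6: 1/5 normal; order 8: 0/3 normal; order 12: 3/3 normal; order 24: 1/1 normal.
Total normal subgroups: 9.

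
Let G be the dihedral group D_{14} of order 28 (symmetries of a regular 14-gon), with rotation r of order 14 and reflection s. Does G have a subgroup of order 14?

14 | 28. A subgroup of order 14 is {e, r, r^2, r^3, r^4, r^5, r^6, r^7, r^8, r^9, r^10, r^11, r^12, r^13}.

Yes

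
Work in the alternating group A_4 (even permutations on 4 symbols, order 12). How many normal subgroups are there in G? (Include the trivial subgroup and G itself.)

3

G has 10 subgroups. Checking conjugation-invariance by order — order 1: 1/1 normal; order 2: 0/3 normal; order 3: 0/4 normal; order 4: 1/1 normal; order 12: 1/1 normal.
Total normal subgroups: 3.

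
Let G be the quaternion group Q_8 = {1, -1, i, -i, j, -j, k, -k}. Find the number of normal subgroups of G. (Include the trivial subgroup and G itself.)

6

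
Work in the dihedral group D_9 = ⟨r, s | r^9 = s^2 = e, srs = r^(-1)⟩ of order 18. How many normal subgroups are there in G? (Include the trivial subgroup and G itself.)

G has 16 subgroups. Checking conjugation-invariance by order — order 1: 1/1 normal; order 2: 0/9 normal; order 3: 1/1 normal; order 6: 0/3 normal; order 9: 1/1 normal; order 18: 1/1 normal.
Total normal subgroups: 4.

4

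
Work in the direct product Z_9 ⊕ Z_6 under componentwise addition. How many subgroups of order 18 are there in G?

4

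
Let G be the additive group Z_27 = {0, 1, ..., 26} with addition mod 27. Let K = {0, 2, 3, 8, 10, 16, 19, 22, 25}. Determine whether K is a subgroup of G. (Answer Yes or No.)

No

3 ∈ K but its inverse 24 ∉ K, so K is not a subgroup.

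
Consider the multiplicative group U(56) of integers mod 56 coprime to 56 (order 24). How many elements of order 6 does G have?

14

Enumerating element orders in G gives 14 elements of order 6.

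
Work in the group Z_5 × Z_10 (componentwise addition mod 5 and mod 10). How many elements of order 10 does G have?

An element (a,b) has order lcm(ord(a), ord(b)); count pairs with lcm equal to 10.
Enumerating gives 24 such elements.

24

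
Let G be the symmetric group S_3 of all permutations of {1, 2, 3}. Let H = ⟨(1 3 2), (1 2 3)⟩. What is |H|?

|⟨(1 3 2)⟩| = 3 and |⟨(1 2 3)⟩| = 3, so |H| is a multiple of lcm(3, 3) = 3 and divides |G| = 6.
Closing under the operation: H = {e, (1 2 3), (1 3 2)}, so |H| = 3.

3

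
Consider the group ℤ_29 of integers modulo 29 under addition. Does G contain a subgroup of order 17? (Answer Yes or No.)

17 does not divide |G| = 29, so by Lagrange no subgroup of order 17 exists.

No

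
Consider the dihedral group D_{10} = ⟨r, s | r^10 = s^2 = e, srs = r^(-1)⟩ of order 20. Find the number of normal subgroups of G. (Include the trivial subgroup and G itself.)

7

G has 22 subgroups. Checking conjugation-invariance by order — order 1: 1/1 normal; order 2: 1/11 normal; order 4: 0/5 normal; order 5: 1/1 normal; order 10: 3/3 normal; order 20: 1/1 normal.
Total normal subgroups: 7.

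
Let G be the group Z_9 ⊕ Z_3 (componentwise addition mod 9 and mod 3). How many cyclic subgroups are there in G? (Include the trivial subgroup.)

8

Group the elements of G by the cyclic subgroup they generate; each cyclic subgroup of order d accounts for φ(d) elements.
Cyclic subgroups by order — order 1: 1; order 3: 4; order 9: 3.
Total: 8.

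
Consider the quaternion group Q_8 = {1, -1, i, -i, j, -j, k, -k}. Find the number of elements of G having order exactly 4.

The elements of order 4 are: i, -i, j, -j, k, -k.
That's 6.

6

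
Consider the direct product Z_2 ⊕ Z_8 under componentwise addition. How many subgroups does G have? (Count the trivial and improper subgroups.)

11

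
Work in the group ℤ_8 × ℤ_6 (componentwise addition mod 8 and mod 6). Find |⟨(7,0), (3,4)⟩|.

|⟨(7,0)⟩| = 8 and |⟨(3,4)⟩| = 24, so |H| is a multiple of lcm(8, 24) = 24 and divides |G| = 48.
Closing under the operation: H = {(0,0), (0,2), (0,4), (1,0), (1,2), (1,4), (2,0), (2,2), (2,4), (3,0), (3,2), (3,4), (4,0), (4,2), (4,4), (5,0), (5,2), (5,4), (6,0), (6,2), (6,4), (7,0), (7,2), (7,4)}, so |H| = 24.

24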